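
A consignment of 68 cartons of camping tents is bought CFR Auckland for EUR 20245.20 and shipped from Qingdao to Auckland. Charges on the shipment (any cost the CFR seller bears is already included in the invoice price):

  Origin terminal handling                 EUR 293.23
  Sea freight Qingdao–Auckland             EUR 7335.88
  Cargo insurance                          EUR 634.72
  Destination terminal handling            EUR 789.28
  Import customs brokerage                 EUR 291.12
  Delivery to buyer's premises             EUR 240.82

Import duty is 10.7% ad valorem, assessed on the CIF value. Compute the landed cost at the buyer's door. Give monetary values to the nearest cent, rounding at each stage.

Total landed cost: EUR 24435.29

CFR: the seller pays costs through ocean freight to the destination port, but not insurance.
Already in the invoice (seller's account under CFR): origin terminal, freight — exclude.
CIF value = CFR price + insurance = 20245.20 + 634.72 = 20879.92
Import duty = 20879.92 × 10.7% = 2234.15
Buyer bears: insurance 634.72 + destination terminal 789.28 + brokerage 291.12 + delivery 240.82 + duty 2234.15 = 4190.09
Landed cost = invoice 20245.20 + 4190.09 = 24435.29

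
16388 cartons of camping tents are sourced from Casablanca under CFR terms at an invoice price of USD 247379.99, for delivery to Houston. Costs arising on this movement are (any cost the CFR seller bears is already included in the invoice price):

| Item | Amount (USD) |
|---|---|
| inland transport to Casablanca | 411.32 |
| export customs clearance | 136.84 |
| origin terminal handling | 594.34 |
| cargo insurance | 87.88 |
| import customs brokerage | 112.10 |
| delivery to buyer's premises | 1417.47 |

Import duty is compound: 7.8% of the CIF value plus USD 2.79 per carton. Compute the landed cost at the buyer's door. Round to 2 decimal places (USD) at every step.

CFR: the seller pays costs through ocean freight to the destination port, but not insurance.
Already in the invoice (seller's account under CFR): inland to port, export clearance, origin terminal — exclude.
CIF value = CFR price + insurance = 247379.99 + 87.88 = 247467.87
Ad valorem component: 247467.87 × 7.8% = 19302.49
Specific component: 16388 × 2.79 = 45722.52
Import duty = 19302.49 + 45722.52 = 65025.01
Buyer bears: insurance 87.88 + brokerage 112.10 + delivery 1417.47 + duty 65025.01 = 66642.46
Landed cost = invoice 247379.99 + 66642.46 = 314022.45

Total landed cost: USD 314022.45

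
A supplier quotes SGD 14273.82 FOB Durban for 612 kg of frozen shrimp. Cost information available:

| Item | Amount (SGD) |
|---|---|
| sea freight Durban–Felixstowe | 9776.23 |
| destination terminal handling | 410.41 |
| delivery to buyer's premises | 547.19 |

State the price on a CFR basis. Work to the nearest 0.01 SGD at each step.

Not relevant to the conversion: destination terminal, delivery — on the buyer under both terms; not part of either seller's price.
From FOB to CFR, the seller additionally bears: freight.
CFR price = 14273.82 + 9776.23 = 24050.05

CFR price: SGD 24050.05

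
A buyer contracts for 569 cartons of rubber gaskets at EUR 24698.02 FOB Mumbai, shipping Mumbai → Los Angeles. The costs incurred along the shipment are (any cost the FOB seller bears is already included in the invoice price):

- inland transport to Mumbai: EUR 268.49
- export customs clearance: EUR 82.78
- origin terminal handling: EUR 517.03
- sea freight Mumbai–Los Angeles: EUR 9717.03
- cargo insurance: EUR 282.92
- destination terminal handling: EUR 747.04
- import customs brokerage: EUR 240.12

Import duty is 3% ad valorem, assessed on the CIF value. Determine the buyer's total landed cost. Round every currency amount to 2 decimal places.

FOB: the seller bears costs until goods are on board at the origin port; the buyer bears freight, insurance and all costs thereafter.
Already in the invoice (seller's account under FOB): inland to port, export clearance, origin terminal — exclude.
CIF value = FOB price + freight + insurance = 24698.02 + 9717.03 + 282.92 = 34697.97
Import duty = 34697.97 × 3% = 1040.94
Buyer bears: freight 9717.03 + insurance 282.92 + destination terminal 747.04 + brokerage 240.12 + duty 1040.94 = 12028.05
Landed cost = invoice 24698.02 + 12028.05 = 36726.07

Total landed cost: EUR 36726.07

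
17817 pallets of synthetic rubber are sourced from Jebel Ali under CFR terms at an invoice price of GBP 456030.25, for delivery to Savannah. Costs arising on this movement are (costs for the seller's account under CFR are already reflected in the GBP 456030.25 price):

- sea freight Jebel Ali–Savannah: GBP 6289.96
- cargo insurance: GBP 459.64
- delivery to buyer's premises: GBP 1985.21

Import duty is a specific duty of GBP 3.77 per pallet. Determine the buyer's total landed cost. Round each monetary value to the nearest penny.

CFR: the seller pays costs through ocean freight to the destination port, but not insurance.
Already in the invoice (seller's account under CFR): freight — exclude.
CIF value = CFR price + insurance = 456030.25 + 459.64 = 456489.89
Import duty = 17817 × 3.77 = 67170.09
Buyer bears: insurance 459.64 + delivery 1985.21 + duty 67170.09 = 69614.94
Landed cost = invoice 456030.25 + 69614.94 = 525645.19

Total landed cost: GBP 525645.19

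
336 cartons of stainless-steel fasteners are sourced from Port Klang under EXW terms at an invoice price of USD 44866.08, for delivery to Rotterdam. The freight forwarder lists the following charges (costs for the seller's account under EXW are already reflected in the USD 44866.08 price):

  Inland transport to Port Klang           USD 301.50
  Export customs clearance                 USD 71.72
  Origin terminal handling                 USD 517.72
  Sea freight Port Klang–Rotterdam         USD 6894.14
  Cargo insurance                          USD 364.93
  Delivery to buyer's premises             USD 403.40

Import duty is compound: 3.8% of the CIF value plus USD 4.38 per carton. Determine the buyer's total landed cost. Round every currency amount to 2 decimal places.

Total landed cost: USD 56905.78

EXW: the seller makes goods available at their premises; the buyer bears all onward costs.
CIF value = EXW price + inland to port + export clearance + origin terminal + freight + insurance = 44866.08 + 301.50 + 71.72 + 517.72 + 6894.14 + 364.93 = 53016.09
Ad valorem component: 53016.09 × 3.8% = 2014.61
Specific component: 336 × 4.38 = 1471.68
Import duty = 2014.61 + 1471.68 = 3486.29
Buyer bears: inland to port 301.50 + export clearance 71.72 + origin terminal 517.72 + freight 6894.14 + insurance 364.93 + delivery 403.40 + duty 3486.29 = 12039.70
Landed cost = invoice 44866.08 + 12039.70 = 56905.78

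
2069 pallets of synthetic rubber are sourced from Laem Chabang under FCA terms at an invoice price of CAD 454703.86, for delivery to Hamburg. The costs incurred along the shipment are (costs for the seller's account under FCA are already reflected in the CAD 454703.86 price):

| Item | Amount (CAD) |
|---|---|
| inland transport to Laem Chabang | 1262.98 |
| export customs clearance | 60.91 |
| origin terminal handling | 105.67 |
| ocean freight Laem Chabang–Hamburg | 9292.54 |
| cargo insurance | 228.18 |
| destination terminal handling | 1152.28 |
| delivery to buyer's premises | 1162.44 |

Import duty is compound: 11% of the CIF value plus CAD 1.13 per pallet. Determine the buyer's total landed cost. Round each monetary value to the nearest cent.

Total landed cost: CAD 520059.27

FCA: the seller delivers export-cleared goods to the carrier; the buyer bears costs from that point.
Already in the invoice (seller's account under FCA): inland to port, export clearance — exclude.
CIF value = FCA price + origin terminal + freight + insurance = 454703.86 + 105.67 + 9292.54 + 228.18 = 464330.25
Ad valorem component: 464330.25 × 11% = 51076.33
Specific component: 2069 × 1.13 = 2337.97
Import duty = 51076.33 + 2337.97 = 53414.30
Buyer bears: origin terminal 105.67 + freight 9292.54 + insurance 228.18 + destination terminal 1152.28 + delivery 1162.44 + duty 53414.30 = 65355.41
Landed cost = invoice 454703.86 + 65355.41 = 520059.27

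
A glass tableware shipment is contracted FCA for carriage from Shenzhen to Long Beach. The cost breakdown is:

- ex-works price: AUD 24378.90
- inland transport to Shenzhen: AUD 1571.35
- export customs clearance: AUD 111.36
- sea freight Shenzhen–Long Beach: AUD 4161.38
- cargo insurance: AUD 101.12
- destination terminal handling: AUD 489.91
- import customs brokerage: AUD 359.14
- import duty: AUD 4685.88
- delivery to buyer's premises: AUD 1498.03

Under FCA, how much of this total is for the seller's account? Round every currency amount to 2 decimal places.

Seller's account: AUD 26061.61

FCA: the seller delivers export-cleared goods to the carrier; the buyer bears costs from that point.
Seller's account: goods 24378.90 + inland to port 1571.35 + export clearance 111.36 = 26061.61
Buyer's account: freight 4161.38 + insurance 101.12 + destination terminal 489.91 + brokerage 359.14 + duty 4685.88 + delivery 1498.03 = 11295.46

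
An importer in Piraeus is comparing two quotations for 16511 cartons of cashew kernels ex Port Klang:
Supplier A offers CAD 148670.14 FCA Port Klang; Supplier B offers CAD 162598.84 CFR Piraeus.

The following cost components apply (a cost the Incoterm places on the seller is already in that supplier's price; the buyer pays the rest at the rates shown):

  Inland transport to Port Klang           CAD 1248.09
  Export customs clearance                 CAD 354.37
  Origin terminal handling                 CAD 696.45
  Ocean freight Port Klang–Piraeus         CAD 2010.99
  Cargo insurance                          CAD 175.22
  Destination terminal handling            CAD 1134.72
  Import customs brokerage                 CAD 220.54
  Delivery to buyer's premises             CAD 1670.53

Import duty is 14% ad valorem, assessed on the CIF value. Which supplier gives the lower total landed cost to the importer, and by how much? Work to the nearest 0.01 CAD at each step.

Supplier A (FCA):
CIF value = FCA price + origin terminal + freight + insurance = 148670.14 + 696.45 + 2010.99 + 175.22 = 151552.80
Import duty = 151552.80 × 14% = 21217.39
Buyer bears (A): 696.45 + 2010.99 + 175.22 + 1134.72 + 220.54 + 1670.53 = 5908.45
Landed cost (A) = invoice 148670.14 + 5908.45 + duty 21217.39 = 175795.98
Supplier B (CFR):
CIF value = CFR price + insurance = 162598.84 + 175.22 = 162774.06
Import duty = 162774.06 × 14% = 22788.37
Buyer bears (B): 175.22 + 1134.72 + 220.54 + 1670.53 = 3201.01
Landed cost (B) = invoice 162598.84 + 3201.01 + duty 22788.37 = 188588.22
Difference = |175795.98 − 188588.22| = 12792.24

Supplier A is cheaper by CAD 12792.24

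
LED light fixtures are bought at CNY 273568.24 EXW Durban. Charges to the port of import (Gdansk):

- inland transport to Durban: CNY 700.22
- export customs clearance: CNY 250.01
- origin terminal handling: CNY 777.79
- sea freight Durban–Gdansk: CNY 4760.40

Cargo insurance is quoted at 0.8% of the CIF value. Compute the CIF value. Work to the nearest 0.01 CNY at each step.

CIF value: CNY 282315.18

Let C be the CIF value. C = EXW price + pre-shipment costs + freight + 0.8% × C
C − 0.8% × C = 273568.24 + 700.22 + 250.01 + 777.79 + 4760.40
0.992 × C = 280056.66
C = 280056.66 / 0.992 = 282315.18
Insurance premium = 0.8% × 282315.18 = 2258.52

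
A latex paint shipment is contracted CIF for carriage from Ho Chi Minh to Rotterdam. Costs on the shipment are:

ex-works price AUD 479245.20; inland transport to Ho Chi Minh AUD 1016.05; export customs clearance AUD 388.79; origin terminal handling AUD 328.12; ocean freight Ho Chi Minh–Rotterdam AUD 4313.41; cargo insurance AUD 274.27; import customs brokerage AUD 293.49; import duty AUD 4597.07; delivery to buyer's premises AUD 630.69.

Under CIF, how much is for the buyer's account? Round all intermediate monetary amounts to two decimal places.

Buyer's account: AUD 5521.25

CIF: the seller pays costs through ocean freight and marine insurance to the destination port.
Seller's account: goods 479245.20 + inland to port 1016.05 + export clearance 388.79 + origin terminal 328.12 + freight 4313.41 + insurance 274.27 = 485565.84
Buyer's account: brokerage 293.49 + duty 4597.07 + delivery 630.69 = 5521.25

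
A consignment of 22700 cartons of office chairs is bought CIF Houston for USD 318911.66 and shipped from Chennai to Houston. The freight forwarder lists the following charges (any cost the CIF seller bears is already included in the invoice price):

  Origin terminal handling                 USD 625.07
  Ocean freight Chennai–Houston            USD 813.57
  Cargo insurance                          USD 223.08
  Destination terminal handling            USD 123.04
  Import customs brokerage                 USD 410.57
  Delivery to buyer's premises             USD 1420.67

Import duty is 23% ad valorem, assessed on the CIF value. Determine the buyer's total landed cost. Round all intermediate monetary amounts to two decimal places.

Total landed cost: USD 394215.62

CIF: the seller pays costs through ocean freight and marine insurance to the destination port.
Already in the invoice (seller's account under CIF): origin terminal, freight, insurance — exclude.
The CIF price already equals the CIF value: 318911.66
Import duty = 318911.66 × 23% = 73349.68
Buyer bears: destination terminal 123.04 + brokerage 410.57 + delivery 1420.67 + duty 73349.68 = 75303.96
Landed cost = invoice 318911.66 + 75303.96 = 394215.62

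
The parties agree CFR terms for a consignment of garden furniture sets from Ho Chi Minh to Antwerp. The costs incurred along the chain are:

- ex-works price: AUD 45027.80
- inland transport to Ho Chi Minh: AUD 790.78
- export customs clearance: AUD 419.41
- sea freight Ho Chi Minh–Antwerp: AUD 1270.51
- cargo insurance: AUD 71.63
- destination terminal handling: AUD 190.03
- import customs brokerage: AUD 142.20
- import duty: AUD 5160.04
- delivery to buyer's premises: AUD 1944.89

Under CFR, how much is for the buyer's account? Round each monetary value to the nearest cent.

CFR: the seller pays costs through ocean freight to the destination port, but not insurance.
Seller's account: goods 45027.80 + inland to port 790.78 + export clearance 419.41 + freight 1270.51 = 47508.50
Buyer's account: insurance 71.63 + destination terminal 190.03 + brokerage 142.20 + duty 5160.04 + delivery 1944.89 = 7508.79

Buyer's account: AUD 7508.79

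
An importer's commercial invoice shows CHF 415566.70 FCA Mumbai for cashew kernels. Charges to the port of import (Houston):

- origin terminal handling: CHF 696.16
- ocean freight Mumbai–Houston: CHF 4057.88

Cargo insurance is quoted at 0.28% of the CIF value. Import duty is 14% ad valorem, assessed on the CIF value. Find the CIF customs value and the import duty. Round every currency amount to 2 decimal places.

Let C be the CIF value. C = FCA price + pre-shipment costs + freight + 0.28% × C
C − 0.28% × C = 415566.70 + 696.16 + 4057.88
0.9972 × C = 420320.74
C = 420320.74 / 0.9972 = 421500.94
Insurance premium = 0.28% × 421500.94 = 1180.20
Import duty = 421500.94 × 14% = 59010.13

CIF value: CHF 421500.94; import duty: CHF 59010.13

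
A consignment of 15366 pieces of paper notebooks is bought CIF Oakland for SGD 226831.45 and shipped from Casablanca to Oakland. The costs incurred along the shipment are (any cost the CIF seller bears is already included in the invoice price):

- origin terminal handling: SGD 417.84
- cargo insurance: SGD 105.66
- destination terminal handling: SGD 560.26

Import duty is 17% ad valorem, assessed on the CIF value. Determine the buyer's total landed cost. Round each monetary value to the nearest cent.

CIF: the seller pays costs through ocean freight and marine insurance to the destination port.
Already in the invoice (seller's account under CIF): origin terminal, insurance — exclude.
The CIF price already equals the CIF value: 226831.45
Import duty = 226831.45 × 17% = 38561.35
Buyer bears: destination terminal 560.26 + duty 38561.35 = 39121.61
Landed cost = invoice 226831.45 + 39121.61 = 265953.06

Total landed cost: SGD 265953.06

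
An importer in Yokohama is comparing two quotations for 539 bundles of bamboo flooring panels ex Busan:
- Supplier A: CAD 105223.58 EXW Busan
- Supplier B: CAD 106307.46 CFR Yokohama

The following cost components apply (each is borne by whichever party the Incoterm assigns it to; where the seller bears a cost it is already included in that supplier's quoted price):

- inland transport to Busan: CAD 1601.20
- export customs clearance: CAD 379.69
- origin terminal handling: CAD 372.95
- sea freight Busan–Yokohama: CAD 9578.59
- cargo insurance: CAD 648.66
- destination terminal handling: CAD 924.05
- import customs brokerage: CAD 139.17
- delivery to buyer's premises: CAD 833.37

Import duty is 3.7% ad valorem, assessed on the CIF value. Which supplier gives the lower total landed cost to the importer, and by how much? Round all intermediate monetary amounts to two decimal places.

Supplier A (EXW):
CIF value = EXW price + inland to port + export clearance + origin terminal + freight + insurance = 105223.58 + 1601.20 + 379.69 + 372.95 + 9578.59 + 648.66 = 117804.67
Import duty = 117804.67 × 3.7% = 4358.77
Buyer bears (A): 1601.20 + 379.69 + 372.95 + 9578.59 + 648.66 + 924.05 + 139.17 + 833.37 = 14477.68
Landed cost (A) = invoice 105223.58 + 14477.68 + duty 4358.77 = 124060.03
Supplier B (CFR):
CIF value = CFR price + insurance = 106307.46 + 648.66 = 106956.12
Import duty = 106956.12 × 3.7% = 3957.38
Buyer bears (B): 648.66 + 924.05 + 139.17 + 833.37 = 2545.25
Landed cost (B) = invoice 106307.46 + 2545.25 + duty 3957.38 = 112810.09
Difference = |124060.03 − 112810.09| = 11249.94

Supplier B is cheaper by CAD 11249.94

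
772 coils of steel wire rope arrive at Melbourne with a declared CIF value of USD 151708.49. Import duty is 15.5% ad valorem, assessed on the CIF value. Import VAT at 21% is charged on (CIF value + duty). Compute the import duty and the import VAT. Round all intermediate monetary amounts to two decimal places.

Import duty = 151708.49 × 15.5% = 23514.82
VAT base = CIF + duty = 151708.49 + 23514.82 = 175223.31
Import VAT = 175223.31 × 21% = 36796.90

Import duty: USD 23514.82; import VAT: USD 36796.90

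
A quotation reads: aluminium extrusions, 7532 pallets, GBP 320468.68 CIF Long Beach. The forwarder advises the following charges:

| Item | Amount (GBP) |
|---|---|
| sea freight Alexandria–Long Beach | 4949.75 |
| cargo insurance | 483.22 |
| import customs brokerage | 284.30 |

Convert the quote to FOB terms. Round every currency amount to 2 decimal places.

FOB price: GBP 315035.71

Not relevant to the conversion: brokerage — on the buyer under both terms; not part of either seller's price.
From CIF to FOB, the seller no longer bears: freight, insurance.
FOB price = 320468.68 − 4949.75 − 483.22 = 315035.71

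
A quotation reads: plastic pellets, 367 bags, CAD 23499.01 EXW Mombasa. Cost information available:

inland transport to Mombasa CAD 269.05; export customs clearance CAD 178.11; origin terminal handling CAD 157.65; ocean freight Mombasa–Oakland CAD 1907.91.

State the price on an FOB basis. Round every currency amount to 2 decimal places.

Not relevant to the conversion: freight — on the buyer under both terms; not part of either seller's price.
From EXW to FOB, the seller additionally bears: inland to port, export clearance, origin terminal.
FOB price = 23499.01 + 269.05 + 178.11 + 157.65 = 24103.82

FOB price: CAD 24103.82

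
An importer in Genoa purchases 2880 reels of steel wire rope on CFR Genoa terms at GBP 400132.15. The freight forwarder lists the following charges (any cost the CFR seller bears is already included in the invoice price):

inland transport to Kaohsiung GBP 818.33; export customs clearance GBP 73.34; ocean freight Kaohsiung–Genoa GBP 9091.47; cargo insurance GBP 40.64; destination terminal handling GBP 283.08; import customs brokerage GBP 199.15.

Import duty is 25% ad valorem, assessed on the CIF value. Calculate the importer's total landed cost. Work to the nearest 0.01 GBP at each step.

Total landed cost: GBP 500698.22

CFR: the seller pays costs through ocean freight to the destination port, but not insurance.
Already in the invoice (seller's account under CFR): inland to port, export clearance, freight — exclude.
CIF value = CFR price + insurance = 400132.15 + 40.64 = 400172.79
Import duty = 400172.79 × 25% = 100043.20
Buyer bears: insurance 40.64 + destination terminal 283.08 + brokerage 199.15 + duty 100043.20 = 100566.07
Landed cost = invoice 400132.15 + 100566.07 = 500698.22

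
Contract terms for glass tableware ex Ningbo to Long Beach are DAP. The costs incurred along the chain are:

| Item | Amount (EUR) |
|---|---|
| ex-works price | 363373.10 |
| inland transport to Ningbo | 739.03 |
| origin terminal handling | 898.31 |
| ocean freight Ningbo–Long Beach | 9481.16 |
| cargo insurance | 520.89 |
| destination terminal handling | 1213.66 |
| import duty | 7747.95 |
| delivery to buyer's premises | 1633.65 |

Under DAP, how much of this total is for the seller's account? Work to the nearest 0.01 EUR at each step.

DAP: the seller bears all costs to the named destination except import duty and clearance.
Seller's account: goods 363373.10 + inland to port 739.03 + origin terminal 898.31 + freight 9481.16 + insurance 520.89 + destination terminal 1213.66 + delivery 1633.65 = 377859.80
Buyer's account: duty 7747.95 = 7747.95

Seller's account: EUR 377859.80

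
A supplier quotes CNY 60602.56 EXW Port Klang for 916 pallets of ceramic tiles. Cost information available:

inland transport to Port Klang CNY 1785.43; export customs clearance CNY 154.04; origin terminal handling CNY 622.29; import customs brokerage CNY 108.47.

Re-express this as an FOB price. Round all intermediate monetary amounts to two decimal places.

Not relevant to the conversion: brokerage — on the buyer under both terms; not part of either seller's price.
From EXW to FOB, the seller additionally bears: inland to port, export clearance, origin terminal.
FOB price = 60602.56 + 1785.43 + 154.04 + 622.29 = 63164.32

FOB price: CNY 63164.32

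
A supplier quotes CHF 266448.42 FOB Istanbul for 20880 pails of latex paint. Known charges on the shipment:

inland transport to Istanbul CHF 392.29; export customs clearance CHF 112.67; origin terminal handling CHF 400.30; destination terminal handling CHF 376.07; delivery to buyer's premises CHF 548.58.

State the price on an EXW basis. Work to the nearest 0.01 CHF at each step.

Not relevant to the conversion: delivery, destination terminal — on the buyer under both terms; not part of either seller's price.
From FOB to EXW, the seller no longer bears: inland to port, export clearance, origin terminal.
EXW price = 266448.42 − 392.29 − 112.67 − 400.30 = 265543.16

EXW price: CHF 265543.16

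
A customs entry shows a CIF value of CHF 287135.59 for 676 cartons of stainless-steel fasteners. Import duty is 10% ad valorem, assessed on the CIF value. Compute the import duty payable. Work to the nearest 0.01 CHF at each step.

Import duty = 287135.59 × 10% = 28713.56

Import duty: CHF 28713.56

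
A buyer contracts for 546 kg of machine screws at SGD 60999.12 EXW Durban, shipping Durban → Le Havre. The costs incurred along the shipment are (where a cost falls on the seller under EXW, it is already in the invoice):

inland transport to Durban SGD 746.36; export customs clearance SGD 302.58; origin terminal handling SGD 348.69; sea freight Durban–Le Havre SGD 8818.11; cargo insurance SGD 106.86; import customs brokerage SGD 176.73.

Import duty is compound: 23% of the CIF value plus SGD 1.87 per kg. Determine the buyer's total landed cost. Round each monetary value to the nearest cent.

EXW: the seller makes goods available at their premises; the buyer bears all onward costs.
CIF value = EXW price + inland to port + export clearance + origin terminal + freight + insurance = 60999.12 + 746.36 + 302.58 + 348.69 + 8818.11 + 106.86 = 71321.72
Ad valorem component: 71321.72 × 23% = 16404.00
Specific component: 546 × 1.87 = 1021.02
Import duty = 16404.00 + 1021.02 = 17425.02
Buyer bears: inland to port 746.36 + export clearance 302.58 + origin terminal 348.69 + freight 8818.11 + insurance 106.86 + brokerage 176.73 + duty 17425.02 = 27924.35
Landed cost = invoice 60999.12 + 27924.35 = 88923.47

Total landed cost: SGD 88923.47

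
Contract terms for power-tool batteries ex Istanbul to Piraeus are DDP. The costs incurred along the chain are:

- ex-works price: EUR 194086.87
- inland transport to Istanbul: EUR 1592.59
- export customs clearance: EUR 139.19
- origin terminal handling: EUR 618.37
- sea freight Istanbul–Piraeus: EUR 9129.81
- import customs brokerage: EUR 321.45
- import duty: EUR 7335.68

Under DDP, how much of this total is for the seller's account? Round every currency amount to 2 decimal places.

DDP: the seller bears all costs including import duty.
Seller's account: goods 194086.87 + inland to port 1592.59 + export clearance 139.19 + origin terminal 618.37 + freight 9129.81 + brokerage 321.45 + duty 7335.68 = 213223.96
Buyer's account: 0.00

Seller's account: EUR 213223.96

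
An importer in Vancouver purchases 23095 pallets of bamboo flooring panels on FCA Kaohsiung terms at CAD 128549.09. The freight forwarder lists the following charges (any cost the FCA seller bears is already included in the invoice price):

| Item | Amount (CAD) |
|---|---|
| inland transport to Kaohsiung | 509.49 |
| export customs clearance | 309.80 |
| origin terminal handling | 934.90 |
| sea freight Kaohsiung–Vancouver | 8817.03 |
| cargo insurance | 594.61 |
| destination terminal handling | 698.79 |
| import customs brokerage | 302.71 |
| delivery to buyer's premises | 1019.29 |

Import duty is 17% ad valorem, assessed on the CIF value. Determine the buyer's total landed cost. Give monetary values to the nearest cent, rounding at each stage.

Total landed cost: CAD 164528.68

FCA: the seller delivers export-cleared goods to the carrier; the buyer bears costs from that point.
Already in the invoice (seller's account under FCA): inland to port, export clearance — exclude.
CIF value = FCA price + origin terminal + freight + insurance = 128549.09 + 934.90 + 8817.03 + 594.61 = 138895.63
Import duty = 138895.63 × 17% = 23612.26
Buyer bears: origin terminal 934.90 + freight 8817.03 + insurance 594.61 + destination terminal 698.79 + brokerage 302.71 + delivery 1019.29 + duty 23612.26 = 35979.59
Landed cost = invoice 128549.09 + 35979.59 = 164528.68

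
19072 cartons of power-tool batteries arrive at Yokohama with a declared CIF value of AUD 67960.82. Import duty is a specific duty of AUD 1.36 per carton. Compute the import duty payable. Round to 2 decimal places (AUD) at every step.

Import duty = 19072 × 1.36 = 25937.92

Import duty: AUD 25937.92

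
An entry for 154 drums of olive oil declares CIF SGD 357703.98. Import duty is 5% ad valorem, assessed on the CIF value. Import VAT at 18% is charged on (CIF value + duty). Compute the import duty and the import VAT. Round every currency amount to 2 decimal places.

Import duty = 357703.98 × 5% = 17885.20
VAT base = CIF + duty = 357703.98 + 17885.20 = 375589.18
Import VAT = 375589.18 × 18% = 67606.05

Import duty: SGD 17885.20; import VAT: SGD 67606.05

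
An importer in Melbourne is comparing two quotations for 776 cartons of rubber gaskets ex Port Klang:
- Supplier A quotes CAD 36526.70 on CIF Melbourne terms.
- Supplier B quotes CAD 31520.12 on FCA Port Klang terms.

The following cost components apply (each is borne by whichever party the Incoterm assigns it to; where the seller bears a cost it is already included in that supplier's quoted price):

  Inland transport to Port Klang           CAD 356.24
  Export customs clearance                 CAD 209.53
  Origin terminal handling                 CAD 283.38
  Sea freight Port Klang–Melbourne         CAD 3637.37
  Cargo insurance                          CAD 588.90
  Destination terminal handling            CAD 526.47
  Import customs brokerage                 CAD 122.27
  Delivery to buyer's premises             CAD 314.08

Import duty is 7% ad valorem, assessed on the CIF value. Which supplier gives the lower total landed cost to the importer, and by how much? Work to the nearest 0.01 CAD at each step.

Supplier B is cheaper by CAD 531.72

Supplier A (CIF):
The CIF price already equals the CIF value: 36526.70
Import duty = 36526.70 × 7% = 2556.87
Buyer bears (A): 526.47 + 122.27 + 314.08 = 962.82
Landed cost (A) = invoice 36526.70 + 962.82 + duty 2556.87 = 40046.39
Supplier B (FCA):
CIF value = FCA price + origin terminal + freight + insurance = 31520.12 + 283.38 + 3637.37 + 588.90 = 36029.77
Import duty = 36029.77 × 7% = 2522.08
Buyer bears (B): 283.38 + 3637.37 + 588.90 + 526.47 + 122.27 + 314.08 = 5472.47
Landed cost (B) = invoice 31520.12 + 5472.47 + duty 2522.08 = 39514.67
Difference = |40046.39 − 39514.67| = 531.72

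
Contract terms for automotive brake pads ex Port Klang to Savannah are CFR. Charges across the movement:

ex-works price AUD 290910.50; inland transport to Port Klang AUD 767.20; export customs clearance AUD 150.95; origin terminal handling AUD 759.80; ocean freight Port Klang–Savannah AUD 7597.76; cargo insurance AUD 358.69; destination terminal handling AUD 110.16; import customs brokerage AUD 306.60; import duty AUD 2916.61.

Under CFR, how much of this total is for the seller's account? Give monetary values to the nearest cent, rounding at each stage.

CFR: the seller pays costs through ocean freight to the destination port, but not insurance.
Seller's account: goods 290910.50 + inland to port 767.20 + export clearance 150.95 + origin terminal 759.80 + freight 7597.76 = 300186.21
Buyer's account: insurance 358.69 + destination terminal 110.16 + brokerage 306.60 + duty 2916.61 = 3692.06

Seller's account: AUD 300186.21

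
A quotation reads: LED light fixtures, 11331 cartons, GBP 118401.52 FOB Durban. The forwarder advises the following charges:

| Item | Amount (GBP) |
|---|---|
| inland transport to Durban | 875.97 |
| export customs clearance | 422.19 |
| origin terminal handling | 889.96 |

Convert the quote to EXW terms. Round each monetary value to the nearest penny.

EXW price: GBP 116213.40

From FOB to EXW, the seller no longer bears: inland to port, export clearance, origin terminal.
EXW price = 118401.52 − 875.97 − 422.19 − 889.96 = 116213.40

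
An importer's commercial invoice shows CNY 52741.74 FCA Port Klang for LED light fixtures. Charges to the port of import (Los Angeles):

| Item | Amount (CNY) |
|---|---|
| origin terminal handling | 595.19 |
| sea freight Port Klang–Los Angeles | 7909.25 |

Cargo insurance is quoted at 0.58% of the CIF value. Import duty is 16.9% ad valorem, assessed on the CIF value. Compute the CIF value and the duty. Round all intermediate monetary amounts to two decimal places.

CIF value: CNY 61603.48; import duty: CNY 10410.99

Let C be the CIF value. C = FCA price + pre-shipment costs + freight + 0.58% × C
C − 0.58% × C = 52741.74 + 595.19 + 7909.25
0.9942 × C = 61246.18
C = 61246.18 / 0.9942 = 61603.48
Insurance premium = 0.58% × 61603.48 = 357.30
Import duty = 61603.48 × 16.9% = 10410.99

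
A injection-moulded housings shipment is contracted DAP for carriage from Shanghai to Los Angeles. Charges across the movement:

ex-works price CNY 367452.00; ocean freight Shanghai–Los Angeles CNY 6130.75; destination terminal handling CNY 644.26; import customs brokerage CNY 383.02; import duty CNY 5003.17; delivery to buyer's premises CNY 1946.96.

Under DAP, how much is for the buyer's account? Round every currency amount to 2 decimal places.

DAP: the seller bears all costs to the named destination except import duty and clearance.
Seller's account: goods 367452.00 + freight 6130.75 + destination terminal 644.26 + delivery 1946.96 = 376173.97
Buyer's account: brokerage 383.02 + duty 5003.17 = 5386.19

Buyer's account: CNY 5386.19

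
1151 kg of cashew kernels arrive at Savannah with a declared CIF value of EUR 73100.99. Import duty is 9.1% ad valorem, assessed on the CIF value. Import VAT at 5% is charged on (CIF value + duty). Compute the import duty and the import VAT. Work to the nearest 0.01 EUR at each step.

Import duty: EUR 6652.19; import VAT: EUR 3987.66

Import duty = 73100.99 × 9.1% = 6652.19
VAT base = CIF + duty = 73100.99 + 6652.19 = 79753.18
Import VAT = 79753.18 × 5% = 3987.66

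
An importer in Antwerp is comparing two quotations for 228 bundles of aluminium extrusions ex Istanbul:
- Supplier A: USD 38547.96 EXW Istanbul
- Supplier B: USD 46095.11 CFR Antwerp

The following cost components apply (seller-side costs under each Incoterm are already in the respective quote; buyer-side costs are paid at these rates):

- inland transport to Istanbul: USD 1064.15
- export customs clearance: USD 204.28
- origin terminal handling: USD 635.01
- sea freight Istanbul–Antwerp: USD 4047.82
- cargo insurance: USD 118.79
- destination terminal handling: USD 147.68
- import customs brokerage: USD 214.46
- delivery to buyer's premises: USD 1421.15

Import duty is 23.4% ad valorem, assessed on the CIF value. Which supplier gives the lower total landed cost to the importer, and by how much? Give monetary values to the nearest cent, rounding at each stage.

Supplier A (EXW):
CIF value = EXW price + inland to port + export clearance + origin terminal + freight + insurance = 38547.96 + 1064.15 + 204.28 + 635.01 + 4047.82 + 118.79 = 44618.01
Import duty = 44618.01 × 23.4% = 10440.61
Buyer bears (A): 1064.15 + 204.28 + 635.01 + 4047.82 + 118.79 + 147.68 + 214.46 + 1421.15 = 7853.34
Landed cost (A) = invoice 38547.96 + 7853.34 + duty 10440.61 = 56841.91
Supplier B (CFR):
CIF value = CFR price + insurance = 46095.11 + 118.79 = 46213.90
Import duty = 46213.90 × 23.4% = 10814.05
Buyer bears (B): 118.79 + 147.68 + 214.46 + 1421.15 = 1902.08
Landed cost (B) = invoice 46095.11 + 1902.08 + duty 10814.05 = 58811.24
Difference = |56841.91 − 58811.24| = 1969.33

Supplier A is cheaper by USD 1969.33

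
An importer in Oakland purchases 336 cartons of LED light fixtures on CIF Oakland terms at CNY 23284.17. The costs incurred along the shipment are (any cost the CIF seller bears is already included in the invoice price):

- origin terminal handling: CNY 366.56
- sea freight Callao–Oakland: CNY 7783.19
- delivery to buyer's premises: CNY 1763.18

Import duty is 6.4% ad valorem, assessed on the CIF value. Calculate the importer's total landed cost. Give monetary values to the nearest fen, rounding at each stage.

CIF: the seller pays costs through ocean freight and marine insurance to the destination port.
Already in the invoice (seller's account under CIF): origin terminal, freight — exclude.
The CIF price already equals the CIF value: 23284.17
Import duty = 23284.17 × 6.4% = 1490.19
Buyer bears: delivery 1763.18 + duty 1490.19 = 3253.37
Landed cost = invoice 23284.17 + 3253.37 = 26537.54

Total landed cost: CNY 26537.54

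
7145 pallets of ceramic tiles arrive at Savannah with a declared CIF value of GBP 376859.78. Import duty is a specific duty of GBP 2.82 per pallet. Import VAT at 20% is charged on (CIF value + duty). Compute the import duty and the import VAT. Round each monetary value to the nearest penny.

Import duty = 7145 × 2.82 = 20148.90
VAT base = CIF + duty = 376859.78 + 20148.90 = 397008.68
Import VAT = 397008.68 × 20% = 79401.74

Import duty: GBP 20148.90; import VAT: GBP 79401.74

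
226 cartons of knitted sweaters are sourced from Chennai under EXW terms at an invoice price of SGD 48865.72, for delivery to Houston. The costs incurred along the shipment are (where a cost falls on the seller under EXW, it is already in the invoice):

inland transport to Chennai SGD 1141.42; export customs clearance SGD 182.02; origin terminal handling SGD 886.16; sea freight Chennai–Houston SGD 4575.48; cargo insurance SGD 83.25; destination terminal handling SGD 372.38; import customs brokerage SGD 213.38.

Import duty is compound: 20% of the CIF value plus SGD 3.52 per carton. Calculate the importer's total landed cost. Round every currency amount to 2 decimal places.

EXW: the seller makes goods available at their premises; the buyer bears all onward costs.
CIF value = EXW price + inland to port + export clearance + origin terminal + freight + insurance = 48865.72 + 1141.42 + 182.02 + 886.16 + 4575.48 + 83.25 = 55734.05
Ad valorem component: 55734.05 × 20% = 11146.81
Specific component: 226 × 3.52 = 795.52
Import duty = 11146.81 + 795.52 = 11942.33
Buyer bears: inland to port 1141.42 + export clearance 182.02 + origin terminal 886.16 + freight 4575.48 + insurance 83.25 + destination terminal 372.38 + brokerage 213.38 + duty 11942.33 = 19396.42
Landed cost = invoice 48865.72 + 19396.42 = 68262.14

Total landed cost: SGD 68262.14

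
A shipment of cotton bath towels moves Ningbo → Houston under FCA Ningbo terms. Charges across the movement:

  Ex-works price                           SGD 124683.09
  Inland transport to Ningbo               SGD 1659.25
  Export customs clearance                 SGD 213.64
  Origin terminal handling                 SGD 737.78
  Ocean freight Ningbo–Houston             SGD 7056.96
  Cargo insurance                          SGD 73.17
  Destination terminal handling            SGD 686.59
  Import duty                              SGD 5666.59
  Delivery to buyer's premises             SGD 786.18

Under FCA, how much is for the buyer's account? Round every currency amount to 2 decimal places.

Buyer's account: SGD 15007.27

FCA: the seller delivers export-cleared goods to the carrier; the buyer bears costs from that point.
Seller's account: goods 124683.09 + inland to port 1659.25 + export clearance 213.64 = 126555.98
Buyer's account: origin terminal 737.78 + freight 7056.96 + insurance 73.17 + destination terminal 686.59 + duty 5666.59 + delivery 786.18 = 15007.27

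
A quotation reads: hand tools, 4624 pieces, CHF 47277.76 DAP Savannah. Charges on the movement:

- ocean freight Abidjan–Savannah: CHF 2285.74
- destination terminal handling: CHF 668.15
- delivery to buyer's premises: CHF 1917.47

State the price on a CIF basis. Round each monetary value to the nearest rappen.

Not relevant to the conversion: freight — on the seller under both DAP and CIF; already in the DAP price and stays in the CIF price.
From DAP to CIF, the seller no longer bears: destination terminal, delivery.
CIF price = 47277.76 − 668.15 − 1917.47 = 44692.14

CIF price: CHF 44692.14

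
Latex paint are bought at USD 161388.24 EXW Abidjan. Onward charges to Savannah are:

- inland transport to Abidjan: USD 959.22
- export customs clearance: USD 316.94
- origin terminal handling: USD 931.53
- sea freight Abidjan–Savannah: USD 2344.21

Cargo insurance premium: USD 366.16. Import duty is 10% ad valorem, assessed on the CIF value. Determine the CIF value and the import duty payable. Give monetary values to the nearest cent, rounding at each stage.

CIF value: USD 166306.30; import duty: USD 16630.63

CIF = EXW price + pre-shipment costs + freight + insurance
CIF = 161388.24 + 959.22 + 316.94 + 931.53 + 2344.21 + 366.16 = 166306.30
Import duty = 166306.30 × 10% = 16630.63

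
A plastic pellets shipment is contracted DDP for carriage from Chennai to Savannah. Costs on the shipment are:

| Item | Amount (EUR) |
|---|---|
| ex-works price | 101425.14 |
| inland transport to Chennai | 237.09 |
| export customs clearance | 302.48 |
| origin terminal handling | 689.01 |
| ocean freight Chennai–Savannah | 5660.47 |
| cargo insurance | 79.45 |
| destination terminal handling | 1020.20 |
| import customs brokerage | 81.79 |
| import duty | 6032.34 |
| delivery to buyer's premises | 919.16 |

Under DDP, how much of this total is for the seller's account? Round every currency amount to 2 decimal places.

Seller's account: EUR 116447.13

DDP: the seller bears all costs including import duty.
Seller's account: goods 101425.14 + inland to port 237.09 + export clearance 302.48 + origin terminal 689.01 + freight 5660.47 + insurance 79.45 + destination terminal 1020.20 + brokerage 81.79 + duty 6032.34 + delivery 919.16 = 116447.13
Buyer's account: 0.00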